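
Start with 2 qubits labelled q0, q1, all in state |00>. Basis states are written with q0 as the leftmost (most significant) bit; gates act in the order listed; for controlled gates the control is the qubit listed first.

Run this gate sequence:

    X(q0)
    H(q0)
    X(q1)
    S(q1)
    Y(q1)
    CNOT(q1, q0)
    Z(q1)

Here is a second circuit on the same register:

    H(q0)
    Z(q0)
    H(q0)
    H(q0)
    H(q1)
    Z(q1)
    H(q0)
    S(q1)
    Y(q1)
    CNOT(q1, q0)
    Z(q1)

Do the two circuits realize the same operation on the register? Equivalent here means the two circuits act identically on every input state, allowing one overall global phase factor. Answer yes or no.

No — the two circuits implement different unitaries, even allowing a global phase.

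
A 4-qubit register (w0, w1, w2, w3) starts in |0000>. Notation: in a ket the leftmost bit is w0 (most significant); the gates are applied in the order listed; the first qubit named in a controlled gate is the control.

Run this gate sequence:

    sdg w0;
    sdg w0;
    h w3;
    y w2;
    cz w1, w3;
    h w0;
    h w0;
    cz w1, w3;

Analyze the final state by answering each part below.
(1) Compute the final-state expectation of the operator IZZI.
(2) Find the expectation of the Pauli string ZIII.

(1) The observable IZZI averages to -1.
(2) The expectation value of ZIII is 1.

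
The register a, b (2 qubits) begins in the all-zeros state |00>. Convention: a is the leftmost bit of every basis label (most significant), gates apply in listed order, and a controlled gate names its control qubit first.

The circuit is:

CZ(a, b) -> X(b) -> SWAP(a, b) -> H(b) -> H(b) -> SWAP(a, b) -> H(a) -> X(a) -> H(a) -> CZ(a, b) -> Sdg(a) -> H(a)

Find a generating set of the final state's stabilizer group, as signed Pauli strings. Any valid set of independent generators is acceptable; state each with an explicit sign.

The final state is stabilized by the group generated by +XI, -IZ; other independent generating sets are equally valid. Key observation: the block from step 3 through step 6 cancels to the identity and can be dropped.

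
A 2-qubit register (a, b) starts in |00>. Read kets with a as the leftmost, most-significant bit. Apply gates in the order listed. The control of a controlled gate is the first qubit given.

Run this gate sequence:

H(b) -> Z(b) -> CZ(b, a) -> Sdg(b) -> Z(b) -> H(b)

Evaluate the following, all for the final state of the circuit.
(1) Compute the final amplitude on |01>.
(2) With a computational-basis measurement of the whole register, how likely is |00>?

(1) |01> carries amplitude 1/2 + I/2 in the final state.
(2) The probability of measuring |00> is 1/2.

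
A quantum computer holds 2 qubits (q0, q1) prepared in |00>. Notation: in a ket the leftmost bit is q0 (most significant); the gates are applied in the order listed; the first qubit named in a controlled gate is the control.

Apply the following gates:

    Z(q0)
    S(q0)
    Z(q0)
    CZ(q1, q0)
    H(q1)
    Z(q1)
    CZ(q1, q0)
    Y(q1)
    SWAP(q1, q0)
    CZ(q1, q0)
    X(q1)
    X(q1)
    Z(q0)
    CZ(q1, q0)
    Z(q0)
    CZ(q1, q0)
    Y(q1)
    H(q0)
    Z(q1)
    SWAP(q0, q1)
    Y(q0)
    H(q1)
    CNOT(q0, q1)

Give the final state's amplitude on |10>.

|10> carries amplitude 0 in the final state. Key observation: steps 11-12 multiply out to the identity, so the circuit reduces to the remaining gates.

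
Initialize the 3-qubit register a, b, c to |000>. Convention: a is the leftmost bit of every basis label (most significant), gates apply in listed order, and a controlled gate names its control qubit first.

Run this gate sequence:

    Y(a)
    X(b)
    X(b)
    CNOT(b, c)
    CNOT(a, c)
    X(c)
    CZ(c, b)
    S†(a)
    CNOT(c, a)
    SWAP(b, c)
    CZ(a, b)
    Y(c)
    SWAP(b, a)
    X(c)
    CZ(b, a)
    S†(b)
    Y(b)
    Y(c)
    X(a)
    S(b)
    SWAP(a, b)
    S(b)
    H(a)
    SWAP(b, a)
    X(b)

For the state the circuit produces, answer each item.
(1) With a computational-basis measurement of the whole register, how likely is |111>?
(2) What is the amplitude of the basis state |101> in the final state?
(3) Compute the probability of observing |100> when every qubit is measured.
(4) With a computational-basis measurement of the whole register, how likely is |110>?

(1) The probability of measuring |111> is 1/2.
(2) The amplitude on |101> is sqrt(2)*I/2.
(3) The probability of measuring |100> is 0.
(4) A full measurement returns |110> with probability 0.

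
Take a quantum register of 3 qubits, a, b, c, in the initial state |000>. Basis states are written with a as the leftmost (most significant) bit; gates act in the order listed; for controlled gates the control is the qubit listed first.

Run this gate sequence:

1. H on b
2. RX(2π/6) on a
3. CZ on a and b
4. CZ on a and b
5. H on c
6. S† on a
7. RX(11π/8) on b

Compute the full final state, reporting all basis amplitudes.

The resulting statevector has amplitude -sqrt(3)*(sin(3*pi/16) + I*cos(3*pi/16))/4 on |000>, -sqrt(3)*(sin(3*pi/16) + I*cos(3*pi/16))/4 on |001>, -sqrt(3)*(sin(3*pi/16) + I*cos(3*pi/16))/4 on |010>, -sqrt(3)*(sin(3*pi/16) + I*cos(3*pi/16))/4 on |011>, exp(5*I*pi/16)/4 on |100>, exp(5*I*pi/16)/4 on |101>, exp(5*I*pi/16)/4 on |110>, exp(5*I*pi/16)/4 on |111>. Key observation: steps 3-4 multiply out to the identity, so the circuit reduces to the remaining gates.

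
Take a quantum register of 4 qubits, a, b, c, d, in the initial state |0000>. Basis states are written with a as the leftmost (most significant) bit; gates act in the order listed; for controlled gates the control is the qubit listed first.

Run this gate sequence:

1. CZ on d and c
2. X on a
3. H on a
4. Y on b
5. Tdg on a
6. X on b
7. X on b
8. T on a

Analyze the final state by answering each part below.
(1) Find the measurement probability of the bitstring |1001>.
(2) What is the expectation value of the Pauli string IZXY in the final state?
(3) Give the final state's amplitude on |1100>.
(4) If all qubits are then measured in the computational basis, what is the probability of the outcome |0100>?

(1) The probability of measuring |1001> is 0. Key observation: the block from step 5 through step 8 cancels to the identity and can be dropped.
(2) In the final state, IZXY has expectation 0.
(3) |1100> carries amplitude -sqrt(2)*I/2 in the final state.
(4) A full measurement returns |0100> with probability 1/2.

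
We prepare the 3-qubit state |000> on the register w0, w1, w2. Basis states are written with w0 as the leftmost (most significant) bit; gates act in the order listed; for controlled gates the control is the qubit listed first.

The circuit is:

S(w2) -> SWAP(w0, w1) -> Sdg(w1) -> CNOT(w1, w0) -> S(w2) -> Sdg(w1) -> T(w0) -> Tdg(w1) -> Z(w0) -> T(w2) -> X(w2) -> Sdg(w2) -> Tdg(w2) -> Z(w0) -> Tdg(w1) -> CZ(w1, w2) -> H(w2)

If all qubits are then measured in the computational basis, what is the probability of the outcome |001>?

A full measurement returns |001> with probability 1/2.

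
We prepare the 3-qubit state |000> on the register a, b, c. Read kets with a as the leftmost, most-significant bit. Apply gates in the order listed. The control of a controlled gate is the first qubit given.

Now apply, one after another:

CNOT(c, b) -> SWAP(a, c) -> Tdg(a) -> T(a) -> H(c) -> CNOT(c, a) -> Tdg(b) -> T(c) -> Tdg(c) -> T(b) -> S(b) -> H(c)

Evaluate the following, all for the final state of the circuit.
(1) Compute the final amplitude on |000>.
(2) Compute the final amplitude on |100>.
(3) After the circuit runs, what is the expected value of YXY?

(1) The final state's coefficient on |000> equals 1/2.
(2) The final state's coefficient on |100> equals 1/2.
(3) In the final state, YXY has expectation 0.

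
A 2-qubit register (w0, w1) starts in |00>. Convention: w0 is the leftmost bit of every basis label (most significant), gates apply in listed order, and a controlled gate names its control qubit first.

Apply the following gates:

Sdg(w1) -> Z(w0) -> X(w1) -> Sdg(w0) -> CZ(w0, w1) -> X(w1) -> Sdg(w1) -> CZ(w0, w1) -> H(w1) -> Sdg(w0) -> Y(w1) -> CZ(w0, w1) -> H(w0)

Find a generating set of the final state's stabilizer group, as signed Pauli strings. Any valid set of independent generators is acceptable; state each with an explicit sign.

The stabilizer group can be generated by +XI, -IX, among other valid generating sets.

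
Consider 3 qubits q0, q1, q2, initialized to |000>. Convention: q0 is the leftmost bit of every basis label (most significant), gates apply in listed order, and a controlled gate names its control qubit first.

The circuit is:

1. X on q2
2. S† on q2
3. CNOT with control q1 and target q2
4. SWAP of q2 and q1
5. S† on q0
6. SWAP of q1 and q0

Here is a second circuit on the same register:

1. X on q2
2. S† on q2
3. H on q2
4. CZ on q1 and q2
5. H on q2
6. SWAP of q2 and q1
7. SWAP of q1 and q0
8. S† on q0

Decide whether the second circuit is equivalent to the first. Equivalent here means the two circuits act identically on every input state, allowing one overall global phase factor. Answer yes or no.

No — the two circuits implement different unitaries, even allowing a global phase.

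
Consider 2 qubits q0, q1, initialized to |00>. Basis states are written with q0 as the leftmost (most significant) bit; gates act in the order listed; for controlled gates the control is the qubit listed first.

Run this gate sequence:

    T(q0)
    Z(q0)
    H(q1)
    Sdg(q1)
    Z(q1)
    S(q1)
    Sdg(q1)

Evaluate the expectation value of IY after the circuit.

In the final state, IY has expectation 1. Key observation: the block from step 6 through step 7 cancels to the identity and can be dropped.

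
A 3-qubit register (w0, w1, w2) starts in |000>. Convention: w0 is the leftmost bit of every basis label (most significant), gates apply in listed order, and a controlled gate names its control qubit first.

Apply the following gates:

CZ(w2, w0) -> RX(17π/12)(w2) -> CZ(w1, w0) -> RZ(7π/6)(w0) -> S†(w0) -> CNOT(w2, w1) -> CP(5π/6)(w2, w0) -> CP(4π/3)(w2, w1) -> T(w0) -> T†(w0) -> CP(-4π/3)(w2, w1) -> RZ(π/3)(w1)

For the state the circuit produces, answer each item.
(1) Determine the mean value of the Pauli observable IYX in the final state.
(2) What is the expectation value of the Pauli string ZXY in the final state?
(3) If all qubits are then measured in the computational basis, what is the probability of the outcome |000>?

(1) The expectation value of IYX is sqrt(2)/8 + sqrt(6)/8.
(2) The expectation value of ZXY is sqrt(2)/8 + sqrt(6)/8.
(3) The probability of measuring |000> is -sqrt(6)/8 + sqrt(2)/8 + 1/2.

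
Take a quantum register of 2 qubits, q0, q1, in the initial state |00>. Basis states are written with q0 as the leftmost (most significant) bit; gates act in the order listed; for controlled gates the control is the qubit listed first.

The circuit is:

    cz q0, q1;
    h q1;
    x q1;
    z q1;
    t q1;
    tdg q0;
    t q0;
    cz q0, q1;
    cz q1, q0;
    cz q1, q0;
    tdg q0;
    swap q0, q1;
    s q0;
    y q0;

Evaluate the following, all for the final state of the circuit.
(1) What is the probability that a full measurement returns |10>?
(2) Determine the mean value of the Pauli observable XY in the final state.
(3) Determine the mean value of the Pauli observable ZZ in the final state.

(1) The probability of measuring |10> is 1/2.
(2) The expectation value of XY is 0.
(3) In the final state, ZZ has expectation 0.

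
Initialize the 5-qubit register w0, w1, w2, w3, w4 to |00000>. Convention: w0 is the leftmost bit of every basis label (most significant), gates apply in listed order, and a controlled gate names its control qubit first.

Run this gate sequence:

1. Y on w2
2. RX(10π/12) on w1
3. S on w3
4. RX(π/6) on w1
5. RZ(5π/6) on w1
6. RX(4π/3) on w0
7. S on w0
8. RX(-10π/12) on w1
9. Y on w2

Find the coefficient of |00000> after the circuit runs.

|00000> carries amplitude (-sqrt(6) - sqrt(2))*exp(5*I*pi/12)/8 in the final state.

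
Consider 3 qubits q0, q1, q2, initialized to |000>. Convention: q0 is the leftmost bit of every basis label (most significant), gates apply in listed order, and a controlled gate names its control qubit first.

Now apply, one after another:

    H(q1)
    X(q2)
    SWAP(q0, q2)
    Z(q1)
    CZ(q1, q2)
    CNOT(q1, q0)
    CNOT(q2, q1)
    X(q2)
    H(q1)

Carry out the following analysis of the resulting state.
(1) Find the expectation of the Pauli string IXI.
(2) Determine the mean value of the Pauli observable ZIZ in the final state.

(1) In the final state, IXI has expectation 0.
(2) In the final state, ZIZ has expectation 0.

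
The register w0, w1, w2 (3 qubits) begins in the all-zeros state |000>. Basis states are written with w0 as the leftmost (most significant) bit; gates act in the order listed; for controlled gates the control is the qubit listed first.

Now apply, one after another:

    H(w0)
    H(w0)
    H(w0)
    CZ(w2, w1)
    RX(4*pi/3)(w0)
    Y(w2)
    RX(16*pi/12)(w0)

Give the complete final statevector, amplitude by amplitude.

The resulting statevector has amplitude -sqrt(6)/4 - sqrt(2)*I/4 on |001>, -sqrt(6)/4 - sqrt(2)*I/4 on |101>, and 0 on every other basis state. Key observation: the block from step 1 through step 2 cancels to the identity and can be dropped.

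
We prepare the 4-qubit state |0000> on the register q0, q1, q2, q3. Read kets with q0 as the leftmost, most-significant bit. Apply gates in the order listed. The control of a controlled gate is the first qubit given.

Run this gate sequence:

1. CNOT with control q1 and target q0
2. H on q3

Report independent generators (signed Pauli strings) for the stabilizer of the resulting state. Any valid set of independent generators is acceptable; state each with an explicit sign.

The stabilizer group can be generated by +IIIX, +ZIII, +IZII, +IIZI, among other valid generating sets.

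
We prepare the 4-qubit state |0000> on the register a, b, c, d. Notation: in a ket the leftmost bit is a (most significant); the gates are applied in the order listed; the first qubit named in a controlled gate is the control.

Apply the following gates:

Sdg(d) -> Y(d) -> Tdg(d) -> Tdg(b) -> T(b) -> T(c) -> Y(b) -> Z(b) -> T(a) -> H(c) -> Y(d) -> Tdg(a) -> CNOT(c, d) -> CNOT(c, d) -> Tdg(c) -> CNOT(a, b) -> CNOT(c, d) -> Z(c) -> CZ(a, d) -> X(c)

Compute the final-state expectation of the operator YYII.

The observable YYII averages to 0.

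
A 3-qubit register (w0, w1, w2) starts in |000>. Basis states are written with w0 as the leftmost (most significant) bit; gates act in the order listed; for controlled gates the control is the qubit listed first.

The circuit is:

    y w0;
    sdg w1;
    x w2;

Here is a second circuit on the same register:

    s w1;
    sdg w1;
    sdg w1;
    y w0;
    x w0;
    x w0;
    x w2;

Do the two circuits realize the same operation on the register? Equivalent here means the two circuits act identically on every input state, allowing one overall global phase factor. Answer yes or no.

Yes: on every input state the two circuits agree up to one overall phase factor.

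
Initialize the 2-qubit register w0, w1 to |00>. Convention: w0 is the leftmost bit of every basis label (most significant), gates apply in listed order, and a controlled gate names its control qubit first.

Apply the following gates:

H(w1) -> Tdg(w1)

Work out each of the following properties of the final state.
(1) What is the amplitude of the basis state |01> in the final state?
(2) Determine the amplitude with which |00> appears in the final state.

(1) The amplitude on |01> is -sqrt(2)*exp(3*I*pi/4)/2.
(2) The amplitude on |00> is sqrt(2)/2.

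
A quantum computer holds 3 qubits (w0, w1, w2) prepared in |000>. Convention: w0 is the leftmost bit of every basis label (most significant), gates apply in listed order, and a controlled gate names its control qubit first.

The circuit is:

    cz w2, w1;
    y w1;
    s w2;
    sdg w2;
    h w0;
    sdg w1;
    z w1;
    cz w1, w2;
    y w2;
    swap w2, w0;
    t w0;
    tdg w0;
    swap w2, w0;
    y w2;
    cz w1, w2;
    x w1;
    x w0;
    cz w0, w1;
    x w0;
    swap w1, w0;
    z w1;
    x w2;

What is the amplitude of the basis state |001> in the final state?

The final state's coefficient on |001> equals -sqrt(2)/2.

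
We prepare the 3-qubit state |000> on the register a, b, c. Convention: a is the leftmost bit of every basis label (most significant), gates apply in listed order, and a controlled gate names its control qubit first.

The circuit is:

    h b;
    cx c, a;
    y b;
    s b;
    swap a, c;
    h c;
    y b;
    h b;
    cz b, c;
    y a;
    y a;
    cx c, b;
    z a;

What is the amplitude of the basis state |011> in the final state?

The final state's coefficient on |011> equals sqrt(2)*(1 + I)/4.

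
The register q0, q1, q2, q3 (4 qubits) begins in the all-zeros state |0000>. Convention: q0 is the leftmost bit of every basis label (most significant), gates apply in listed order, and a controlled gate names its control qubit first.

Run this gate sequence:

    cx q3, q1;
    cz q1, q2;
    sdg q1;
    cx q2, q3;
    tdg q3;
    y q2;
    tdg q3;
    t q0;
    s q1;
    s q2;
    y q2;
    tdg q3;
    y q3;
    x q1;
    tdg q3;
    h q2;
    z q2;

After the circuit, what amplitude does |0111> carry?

|0111> carries amplitude -sqrt(2)*exp(3*I*pi/4)/2 in the final state.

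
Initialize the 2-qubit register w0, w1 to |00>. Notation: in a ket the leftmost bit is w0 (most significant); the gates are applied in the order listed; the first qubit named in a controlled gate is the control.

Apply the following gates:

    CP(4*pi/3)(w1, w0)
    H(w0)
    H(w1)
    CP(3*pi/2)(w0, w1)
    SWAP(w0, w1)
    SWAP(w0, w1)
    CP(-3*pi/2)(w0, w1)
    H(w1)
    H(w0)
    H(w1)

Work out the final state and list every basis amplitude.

The resulting statevector has amplitude sqrt(2)/2 on |00>, sqrt(2)/2 on |01>, 0 on |10>, 0 on |11>. Key observation: the block from step 3 through step 8 cancels to the identity and can be dropped.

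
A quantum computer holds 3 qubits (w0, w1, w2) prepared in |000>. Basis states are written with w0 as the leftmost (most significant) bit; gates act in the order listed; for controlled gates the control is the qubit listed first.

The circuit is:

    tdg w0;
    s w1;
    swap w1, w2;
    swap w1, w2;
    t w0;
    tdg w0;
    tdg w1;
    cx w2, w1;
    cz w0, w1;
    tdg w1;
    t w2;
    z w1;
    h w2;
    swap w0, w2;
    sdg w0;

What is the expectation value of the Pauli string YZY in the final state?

The expectation value of YZY is 0. Key observation: gates 3-4 undo each other exactly, leaving only the rest of the circuit to track.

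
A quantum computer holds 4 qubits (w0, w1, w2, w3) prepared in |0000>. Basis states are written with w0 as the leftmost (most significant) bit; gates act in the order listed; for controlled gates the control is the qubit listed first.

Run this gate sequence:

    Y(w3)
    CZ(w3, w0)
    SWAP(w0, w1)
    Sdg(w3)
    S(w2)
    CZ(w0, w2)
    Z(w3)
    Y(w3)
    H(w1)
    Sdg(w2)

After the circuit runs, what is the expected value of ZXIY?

The observable ZXIY averages to 0.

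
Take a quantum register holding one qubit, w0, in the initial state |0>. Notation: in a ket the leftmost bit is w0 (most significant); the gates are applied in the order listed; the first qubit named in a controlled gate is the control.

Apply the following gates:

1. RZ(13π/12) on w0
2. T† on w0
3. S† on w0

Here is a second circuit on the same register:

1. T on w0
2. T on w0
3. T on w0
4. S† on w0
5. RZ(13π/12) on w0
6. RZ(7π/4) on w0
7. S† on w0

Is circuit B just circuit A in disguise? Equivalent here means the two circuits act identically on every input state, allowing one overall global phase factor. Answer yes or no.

No, they are not equivalent — no single phase factor reconciles the two unitaries.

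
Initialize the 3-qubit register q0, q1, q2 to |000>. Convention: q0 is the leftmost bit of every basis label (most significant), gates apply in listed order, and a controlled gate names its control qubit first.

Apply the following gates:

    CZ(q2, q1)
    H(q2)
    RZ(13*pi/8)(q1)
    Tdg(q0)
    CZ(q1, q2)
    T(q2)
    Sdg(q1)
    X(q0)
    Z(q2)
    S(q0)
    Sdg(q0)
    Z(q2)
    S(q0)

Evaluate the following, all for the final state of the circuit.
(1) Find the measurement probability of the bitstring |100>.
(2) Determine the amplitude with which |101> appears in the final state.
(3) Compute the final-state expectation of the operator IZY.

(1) A full measurement returns |100> with probability 1/2. Key observation: steps 9-12 multiply out to the identity, so the circuit reduces to the remaining gates.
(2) The amplitude on |101> is -sqrt(2)*exp(15*I*pi/16)/2.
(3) The observable IZY averages to sqrt(2)/2.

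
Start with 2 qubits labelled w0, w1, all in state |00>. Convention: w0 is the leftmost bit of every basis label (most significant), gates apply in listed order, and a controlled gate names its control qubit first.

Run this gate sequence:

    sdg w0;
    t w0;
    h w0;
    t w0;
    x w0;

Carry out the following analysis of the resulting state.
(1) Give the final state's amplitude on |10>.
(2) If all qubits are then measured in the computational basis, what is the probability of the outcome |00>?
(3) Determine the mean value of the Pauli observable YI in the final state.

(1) |10> carries amplitude sqrt(2)/2 in the final state.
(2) The probability of measuring |00> is 1/2.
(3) In the final state, YI has expectation -sqrt(2)/2.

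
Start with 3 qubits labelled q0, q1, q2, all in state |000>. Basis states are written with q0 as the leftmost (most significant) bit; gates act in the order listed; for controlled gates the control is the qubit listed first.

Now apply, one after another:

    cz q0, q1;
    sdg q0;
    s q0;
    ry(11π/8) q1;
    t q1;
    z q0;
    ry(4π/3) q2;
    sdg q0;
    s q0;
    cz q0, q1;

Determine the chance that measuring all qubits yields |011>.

Outcome |011> occurs with probability 3*sqrt(2 - sqrt(2))/16 + 3/8.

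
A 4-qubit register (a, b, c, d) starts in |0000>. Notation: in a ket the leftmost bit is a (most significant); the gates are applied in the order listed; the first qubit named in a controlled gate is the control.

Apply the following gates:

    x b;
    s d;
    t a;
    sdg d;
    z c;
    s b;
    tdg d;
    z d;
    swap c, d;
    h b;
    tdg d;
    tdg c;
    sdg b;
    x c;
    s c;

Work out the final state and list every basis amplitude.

The final amplitudes are -sqrt(2)/2 on |0010>, -sqrt(2)*I/2 on |0110>, and 0 on every other basis state.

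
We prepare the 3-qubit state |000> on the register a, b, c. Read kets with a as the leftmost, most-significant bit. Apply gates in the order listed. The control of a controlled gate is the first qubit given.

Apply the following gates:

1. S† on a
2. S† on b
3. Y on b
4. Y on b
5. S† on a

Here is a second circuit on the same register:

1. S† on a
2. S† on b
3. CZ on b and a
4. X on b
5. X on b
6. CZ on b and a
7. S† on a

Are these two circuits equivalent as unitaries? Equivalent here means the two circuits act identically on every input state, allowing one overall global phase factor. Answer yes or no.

Yes — the two circuits implement the same unitary up to a global phase.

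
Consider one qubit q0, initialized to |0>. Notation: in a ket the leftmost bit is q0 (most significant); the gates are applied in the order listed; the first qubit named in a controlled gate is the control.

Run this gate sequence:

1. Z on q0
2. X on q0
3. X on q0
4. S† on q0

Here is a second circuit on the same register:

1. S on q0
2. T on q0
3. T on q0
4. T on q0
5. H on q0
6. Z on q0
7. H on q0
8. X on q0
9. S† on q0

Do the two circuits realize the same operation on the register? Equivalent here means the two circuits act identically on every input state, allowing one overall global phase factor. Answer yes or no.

No — the two circuits implement different unitaries, even allowing a global phase.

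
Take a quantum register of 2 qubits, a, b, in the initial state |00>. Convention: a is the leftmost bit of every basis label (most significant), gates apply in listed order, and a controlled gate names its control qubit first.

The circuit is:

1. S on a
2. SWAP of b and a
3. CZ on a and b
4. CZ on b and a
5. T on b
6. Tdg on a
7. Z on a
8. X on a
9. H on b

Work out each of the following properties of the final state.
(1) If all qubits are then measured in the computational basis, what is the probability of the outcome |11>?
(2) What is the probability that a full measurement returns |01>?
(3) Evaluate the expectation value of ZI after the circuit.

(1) A full measurement returns |11> with probability 1/2.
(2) A full measurement returns |01> with probability 0.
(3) The observable ZI averages to -1.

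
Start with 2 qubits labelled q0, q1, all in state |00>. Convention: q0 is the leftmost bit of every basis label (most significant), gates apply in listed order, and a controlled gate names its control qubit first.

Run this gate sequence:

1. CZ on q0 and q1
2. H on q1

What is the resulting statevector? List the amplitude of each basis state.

After the circuit, the state carries amplitude sqrt(2)/2 on |00>, sqrt(2)/2 on |01>, 0 on |10>, 0 on |11>.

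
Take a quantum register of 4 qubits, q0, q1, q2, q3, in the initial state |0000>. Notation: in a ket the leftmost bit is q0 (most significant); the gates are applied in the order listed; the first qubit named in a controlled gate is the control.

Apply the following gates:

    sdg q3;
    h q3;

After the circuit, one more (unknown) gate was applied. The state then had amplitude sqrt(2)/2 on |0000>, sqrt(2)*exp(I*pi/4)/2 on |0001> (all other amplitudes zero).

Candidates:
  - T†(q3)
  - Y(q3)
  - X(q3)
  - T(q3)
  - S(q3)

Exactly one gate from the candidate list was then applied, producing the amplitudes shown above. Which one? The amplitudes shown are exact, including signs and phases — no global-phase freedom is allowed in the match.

The unique candidate consistent with the amplitudes is T(q3).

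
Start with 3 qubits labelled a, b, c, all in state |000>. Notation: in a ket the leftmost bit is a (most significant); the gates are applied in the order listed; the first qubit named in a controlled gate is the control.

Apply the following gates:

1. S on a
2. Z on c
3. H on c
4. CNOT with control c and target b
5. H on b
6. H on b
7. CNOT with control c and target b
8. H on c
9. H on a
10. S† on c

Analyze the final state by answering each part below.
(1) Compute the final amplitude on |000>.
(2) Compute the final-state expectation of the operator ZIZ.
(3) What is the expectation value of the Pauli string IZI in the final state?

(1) The final state's coefficient on |000> equals sqrt(2)/2.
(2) The expectation value of ZIZ is 0.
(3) The observable IZI averages to 1.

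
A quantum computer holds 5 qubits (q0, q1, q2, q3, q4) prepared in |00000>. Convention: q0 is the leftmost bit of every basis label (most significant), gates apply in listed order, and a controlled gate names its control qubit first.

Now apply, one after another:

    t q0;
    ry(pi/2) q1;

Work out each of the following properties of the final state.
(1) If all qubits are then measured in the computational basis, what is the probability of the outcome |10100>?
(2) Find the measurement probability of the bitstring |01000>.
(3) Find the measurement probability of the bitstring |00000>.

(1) The probability of measuring |10100> is 0.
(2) A full measurement returns |01000> with probability 1/2.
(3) Outcome |00000> occurs with probability 1/2.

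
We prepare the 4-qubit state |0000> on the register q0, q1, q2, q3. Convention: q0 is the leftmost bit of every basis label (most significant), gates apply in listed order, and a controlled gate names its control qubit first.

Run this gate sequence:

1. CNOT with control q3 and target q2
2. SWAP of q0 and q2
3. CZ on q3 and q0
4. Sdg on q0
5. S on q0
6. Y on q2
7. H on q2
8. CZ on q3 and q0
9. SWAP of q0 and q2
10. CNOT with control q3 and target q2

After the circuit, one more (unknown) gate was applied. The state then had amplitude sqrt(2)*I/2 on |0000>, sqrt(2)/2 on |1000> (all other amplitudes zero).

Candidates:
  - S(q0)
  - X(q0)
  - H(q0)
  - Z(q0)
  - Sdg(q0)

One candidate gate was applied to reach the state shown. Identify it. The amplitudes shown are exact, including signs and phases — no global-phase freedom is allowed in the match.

The unique candidate consistent with the amplitudes is S(q0).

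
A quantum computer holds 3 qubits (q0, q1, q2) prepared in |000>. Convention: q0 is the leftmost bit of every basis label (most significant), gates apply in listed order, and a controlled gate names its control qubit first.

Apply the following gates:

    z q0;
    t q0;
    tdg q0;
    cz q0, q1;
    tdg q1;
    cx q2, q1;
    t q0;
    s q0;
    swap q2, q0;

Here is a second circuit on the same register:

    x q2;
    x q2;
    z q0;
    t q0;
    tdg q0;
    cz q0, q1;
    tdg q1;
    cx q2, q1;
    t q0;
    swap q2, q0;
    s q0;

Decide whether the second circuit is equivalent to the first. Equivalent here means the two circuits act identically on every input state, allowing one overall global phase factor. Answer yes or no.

No — the two circuits implement different unitaries, even allowing a global phase.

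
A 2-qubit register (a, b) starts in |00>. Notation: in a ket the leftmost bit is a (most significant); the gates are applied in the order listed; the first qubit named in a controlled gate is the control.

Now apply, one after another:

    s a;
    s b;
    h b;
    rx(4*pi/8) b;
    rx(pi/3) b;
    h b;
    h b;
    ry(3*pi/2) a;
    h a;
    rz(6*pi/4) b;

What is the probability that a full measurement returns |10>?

Outcome |10> occurs with probability 1/2.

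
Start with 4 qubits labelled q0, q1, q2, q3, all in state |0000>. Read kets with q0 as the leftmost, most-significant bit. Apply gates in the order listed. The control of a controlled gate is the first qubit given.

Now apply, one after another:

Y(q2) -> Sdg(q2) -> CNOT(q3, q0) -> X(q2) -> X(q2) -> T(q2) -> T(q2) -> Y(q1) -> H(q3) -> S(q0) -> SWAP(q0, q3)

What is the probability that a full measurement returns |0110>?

A full measurement returns |0110> with probability 1/2. Key observation: steps 4-5 multiply out to the identity, so the circuit reduces to the remaining gates.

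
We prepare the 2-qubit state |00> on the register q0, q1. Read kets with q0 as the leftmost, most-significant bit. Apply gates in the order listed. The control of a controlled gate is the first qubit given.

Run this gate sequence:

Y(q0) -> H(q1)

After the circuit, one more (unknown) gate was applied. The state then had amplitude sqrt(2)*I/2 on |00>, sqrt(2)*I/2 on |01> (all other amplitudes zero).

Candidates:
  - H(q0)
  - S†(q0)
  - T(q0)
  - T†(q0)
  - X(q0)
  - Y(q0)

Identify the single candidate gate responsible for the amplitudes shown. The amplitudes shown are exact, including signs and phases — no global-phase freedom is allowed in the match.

The applied gate was X(q0).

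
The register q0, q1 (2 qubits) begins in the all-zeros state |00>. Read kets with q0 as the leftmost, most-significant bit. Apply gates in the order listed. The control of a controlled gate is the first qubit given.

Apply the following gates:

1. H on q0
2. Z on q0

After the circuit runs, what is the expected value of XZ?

In the final state, XZ has expectation -1.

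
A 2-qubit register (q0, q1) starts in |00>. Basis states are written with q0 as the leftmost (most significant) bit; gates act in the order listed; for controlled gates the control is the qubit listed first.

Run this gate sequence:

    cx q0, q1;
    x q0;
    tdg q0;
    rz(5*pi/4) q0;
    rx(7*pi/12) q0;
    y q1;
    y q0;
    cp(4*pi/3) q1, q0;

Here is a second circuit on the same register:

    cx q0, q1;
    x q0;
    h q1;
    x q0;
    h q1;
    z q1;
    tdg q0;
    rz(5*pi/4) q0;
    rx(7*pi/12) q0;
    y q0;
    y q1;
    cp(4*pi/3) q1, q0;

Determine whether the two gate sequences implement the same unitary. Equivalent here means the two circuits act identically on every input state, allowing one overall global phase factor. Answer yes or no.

No: there is an input state on which the two circuits produce genuinely different outputs (not merely differing by a phase).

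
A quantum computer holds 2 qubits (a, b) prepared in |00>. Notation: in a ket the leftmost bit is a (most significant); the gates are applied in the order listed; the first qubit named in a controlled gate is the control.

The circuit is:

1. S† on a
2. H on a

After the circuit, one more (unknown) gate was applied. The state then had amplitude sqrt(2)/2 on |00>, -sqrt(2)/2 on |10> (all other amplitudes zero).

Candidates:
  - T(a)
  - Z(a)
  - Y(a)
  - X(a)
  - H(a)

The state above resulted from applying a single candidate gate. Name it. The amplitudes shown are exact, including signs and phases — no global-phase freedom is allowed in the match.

The unique candidate consistent with the amplitudes is Z(a).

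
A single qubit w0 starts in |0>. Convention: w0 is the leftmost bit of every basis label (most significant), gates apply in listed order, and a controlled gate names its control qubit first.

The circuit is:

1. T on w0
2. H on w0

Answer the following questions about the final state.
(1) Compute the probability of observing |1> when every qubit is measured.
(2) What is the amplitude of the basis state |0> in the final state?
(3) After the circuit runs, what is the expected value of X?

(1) Outcome |1> occurs with probability 1/2.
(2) The final state's coefficient on |0> equals sqrt(2)/2.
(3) The observable X averages to 1.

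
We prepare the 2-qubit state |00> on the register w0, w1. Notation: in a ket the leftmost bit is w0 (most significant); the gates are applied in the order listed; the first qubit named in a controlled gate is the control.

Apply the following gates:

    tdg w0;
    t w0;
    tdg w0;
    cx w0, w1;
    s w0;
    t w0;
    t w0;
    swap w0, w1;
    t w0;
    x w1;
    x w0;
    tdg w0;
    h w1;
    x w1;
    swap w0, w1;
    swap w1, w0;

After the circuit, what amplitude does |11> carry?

The final state's coefficient on |11> equals -sqrt(2)*exp(3*I*pi/4)/2.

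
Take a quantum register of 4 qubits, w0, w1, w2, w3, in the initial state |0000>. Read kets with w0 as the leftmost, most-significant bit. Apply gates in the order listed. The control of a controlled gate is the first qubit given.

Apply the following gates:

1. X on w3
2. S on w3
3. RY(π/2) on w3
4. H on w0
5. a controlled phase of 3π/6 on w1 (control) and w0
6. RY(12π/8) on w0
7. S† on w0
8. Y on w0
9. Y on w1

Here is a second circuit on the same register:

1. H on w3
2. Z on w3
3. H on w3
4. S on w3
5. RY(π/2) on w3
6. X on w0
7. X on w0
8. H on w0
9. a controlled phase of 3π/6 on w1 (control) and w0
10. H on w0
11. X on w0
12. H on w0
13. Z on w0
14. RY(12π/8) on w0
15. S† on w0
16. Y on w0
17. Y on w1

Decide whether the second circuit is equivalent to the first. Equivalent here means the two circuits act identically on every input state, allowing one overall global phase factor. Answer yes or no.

Yes, they are equivalent — the unitaries differ by at most a global phase.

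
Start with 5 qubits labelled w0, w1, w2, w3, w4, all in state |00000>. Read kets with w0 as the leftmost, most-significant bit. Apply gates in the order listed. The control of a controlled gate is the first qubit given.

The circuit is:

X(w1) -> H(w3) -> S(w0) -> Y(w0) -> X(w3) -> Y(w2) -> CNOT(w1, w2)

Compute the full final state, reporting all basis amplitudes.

The final amplitudes are -sqrt(2)/2 on |11000>, -sqrt(2)/2 on |11010>, and 0 on every other basis state.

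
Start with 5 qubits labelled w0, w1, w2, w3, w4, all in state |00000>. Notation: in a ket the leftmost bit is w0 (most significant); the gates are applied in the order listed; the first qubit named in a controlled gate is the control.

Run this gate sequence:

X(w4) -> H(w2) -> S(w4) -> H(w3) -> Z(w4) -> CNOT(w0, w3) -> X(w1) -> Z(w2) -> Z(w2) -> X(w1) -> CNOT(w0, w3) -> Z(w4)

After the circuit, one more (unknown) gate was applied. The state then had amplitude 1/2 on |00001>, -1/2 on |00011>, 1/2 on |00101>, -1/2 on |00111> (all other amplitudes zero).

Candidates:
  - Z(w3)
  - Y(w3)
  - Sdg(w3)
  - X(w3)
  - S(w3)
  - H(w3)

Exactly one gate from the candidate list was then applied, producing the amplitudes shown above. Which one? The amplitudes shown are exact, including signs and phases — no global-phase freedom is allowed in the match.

The applied gate was Y(w3).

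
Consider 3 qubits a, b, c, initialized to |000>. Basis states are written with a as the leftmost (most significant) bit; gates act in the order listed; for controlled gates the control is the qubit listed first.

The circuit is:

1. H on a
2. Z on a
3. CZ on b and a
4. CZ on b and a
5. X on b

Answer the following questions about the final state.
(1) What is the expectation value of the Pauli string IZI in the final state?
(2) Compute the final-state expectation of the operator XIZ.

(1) The expectation value of IZI is -1.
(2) The observable XIZ averages to -1.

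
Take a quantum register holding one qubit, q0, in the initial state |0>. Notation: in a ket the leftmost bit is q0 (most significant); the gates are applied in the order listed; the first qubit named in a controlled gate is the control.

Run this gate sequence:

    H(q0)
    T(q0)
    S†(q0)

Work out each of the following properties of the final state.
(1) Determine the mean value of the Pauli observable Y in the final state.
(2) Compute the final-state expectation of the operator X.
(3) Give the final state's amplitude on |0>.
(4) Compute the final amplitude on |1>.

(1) The expectation value of Y is -sqrt(2)/2.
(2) The observable X averages to sqrt(2)/2.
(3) |0> carries amplitude sqrt(2)/2 in the final state.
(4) The final state's coefficient on |1> equals -sqrt(2)*exp(3*I*pi/4)/2.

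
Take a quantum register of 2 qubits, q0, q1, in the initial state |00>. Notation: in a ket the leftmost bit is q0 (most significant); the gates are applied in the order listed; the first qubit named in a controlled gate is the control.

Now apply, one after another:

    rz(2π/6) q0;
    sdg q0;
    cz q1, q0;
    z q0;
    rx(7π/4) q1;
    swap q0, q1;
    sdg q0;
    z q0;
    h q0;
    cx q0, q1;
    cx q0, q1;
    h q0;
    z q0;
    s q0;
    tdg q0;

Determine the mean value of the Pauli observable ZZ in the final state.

In the final state, ZZ has expectation sqrt(2)/2. Key observation: steps 7-14 multiply out to the identity, so the circuit reduces to the remaining gates.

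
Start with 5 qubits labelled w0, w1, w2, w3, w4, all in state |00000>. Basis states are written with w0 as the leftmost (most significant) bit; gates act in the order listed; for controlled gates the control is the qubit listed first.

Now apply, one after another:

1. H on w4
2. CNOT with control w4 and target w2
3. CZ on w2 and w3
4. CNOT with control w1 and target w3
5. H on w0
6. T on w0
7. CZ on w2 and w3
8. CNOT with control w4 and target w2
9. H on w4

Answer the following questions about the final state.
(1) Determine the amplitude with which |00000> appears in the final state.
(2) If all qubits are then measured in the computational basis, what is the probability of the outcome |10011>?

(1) The amplitude on |00000> is sqrt(2)/2.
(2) A full measurement returns |10011> with probability 0.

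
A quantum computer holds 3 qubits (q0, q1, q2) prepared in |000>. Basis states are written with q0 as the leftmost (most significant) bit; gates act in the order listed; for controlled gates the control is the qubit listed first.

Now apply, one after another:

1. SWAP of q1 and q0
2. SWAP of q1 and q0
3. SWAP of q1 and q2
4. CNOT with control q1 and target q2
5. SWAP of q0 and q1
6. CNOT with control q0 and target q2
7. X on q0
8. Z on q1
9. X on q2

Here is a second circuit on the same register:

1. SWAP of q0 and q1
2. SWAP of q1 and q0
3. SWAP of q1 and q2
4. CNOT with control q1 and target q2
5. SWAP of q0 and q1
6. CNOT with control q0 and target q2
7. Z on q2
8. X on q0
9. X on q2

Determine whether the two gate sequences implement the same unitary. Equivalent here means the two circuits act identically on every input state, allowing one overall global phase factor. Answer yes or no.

No — the two circuits implement different unitaries, even allowing a global phase.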